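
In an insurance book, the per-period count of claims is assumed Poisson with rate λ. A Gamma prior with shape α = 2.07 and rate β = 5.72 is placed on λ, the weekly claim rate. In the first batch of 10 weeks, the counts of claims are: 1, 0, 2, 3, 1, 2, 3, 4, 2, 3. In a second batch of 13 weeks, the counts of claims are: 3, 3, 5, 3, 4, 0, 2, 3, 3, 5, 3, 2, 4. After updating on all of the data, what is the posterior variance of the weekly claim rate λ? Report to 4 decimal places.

0.0765

With a Gamma(shape α, rate β) prior, the Poisson likelihood is conjugate: the posterior is Gamma(α + ΣXᵢ, β + n).
Batch 1: sum of counts S = 21 over n = 10 weeks.
After batch 1: Gamma(α+S, β+n) = Gamma(2.07+21, 5.72+10) = Gamma(23.07, 15.72).
Batch 2: sum of counts S = 40 over n = 13 weeks.
After batch 2: Gamma(α+S, β+n) = Gamma(23.07+40, 15.72+13) = Gamma(63.07, 28.72).
Var = α/β² = 63.07/28.72² = 0.0765.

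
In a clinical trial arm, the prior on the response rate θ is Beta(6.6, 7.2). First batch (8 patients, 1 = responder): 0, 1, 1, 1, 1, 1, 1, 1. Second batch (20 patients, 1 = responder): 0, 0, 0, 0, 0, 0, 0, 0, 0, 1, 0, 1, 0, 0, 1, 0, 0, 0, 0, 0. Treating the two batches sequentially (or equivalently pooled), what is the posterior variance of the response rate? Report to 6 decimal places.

The Beta prior is conjugate to a Binomial/Bernoulli likelihood; the update adds successes to α and failures to β.
After batch 1: Beta(6.6+7, 7.2+1) = Beta(13.6, 8.2).
After batch 2: Beta(13.6+3, 8.2+17) = Beta(16.6, 25.2).
Var = αβ/((α+β)²(α+β+1)) = 16.6·25.2/(41.8²·42.8) = 0.005594.

0.005594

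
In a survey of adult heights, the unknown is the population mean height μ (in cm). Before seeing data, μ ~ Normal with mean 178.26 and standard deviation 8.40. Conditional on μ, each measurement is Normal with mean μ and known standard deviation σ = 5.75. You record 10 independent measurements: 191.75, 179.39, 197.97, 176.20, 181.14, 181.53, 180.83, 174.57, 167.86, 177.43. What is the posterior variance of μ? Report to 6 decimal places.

3.158262

For Normal data with known variance σ², a Normal(μ₀, σ₀²) prior on μ is conjugate. Posterior precision = 1/σ₀² + n/σ²; posterior mean is the precision-weighted average of μ₀ and x̄.
σ₀² = 8.40² = 70.56, σ² = 5.75² = 33.0625; σ² + n·σ₀² = 33.0625 + 10·70.56 = 738.6625.
Posterior precision = 1/σ₀² + n/σ² = 1/70.56 + 10/33.0625 = (σ² + n·σ₀²)/(σ₀²σ²) = 738.6625/(70.56·33.0625); posterior variance σₙ² = σ₀²σ²/(σ² + n·σ₀²) = 70.56·33.0625/738.6625 = 3.158262.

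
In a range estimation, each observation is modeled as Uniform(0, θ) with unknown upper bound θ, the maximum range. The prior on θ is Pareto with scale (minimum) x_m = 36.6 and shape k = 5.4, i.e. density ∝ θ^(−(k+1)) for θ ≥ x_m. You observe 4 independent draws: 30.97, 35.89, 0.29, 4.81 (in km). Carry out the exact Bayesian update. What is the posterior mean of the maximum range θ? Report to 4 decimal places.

A Pareto(scale x_m, shape k) prior on the upper bound θ of Uniform(0, θ) is conjugate: posterior is Pareto(max(x_m, max xᵢ), k + n).
Sample maximum = 35.89; prior scale x_m = 36.6 → posterior scale = max = 36.60.
Posterior shape = 5.4 + 4 = 9.4.
E[θ|data] = k·x_m/(k−1) = 9.4·36.60/8.4 = 40.9571.

40.9571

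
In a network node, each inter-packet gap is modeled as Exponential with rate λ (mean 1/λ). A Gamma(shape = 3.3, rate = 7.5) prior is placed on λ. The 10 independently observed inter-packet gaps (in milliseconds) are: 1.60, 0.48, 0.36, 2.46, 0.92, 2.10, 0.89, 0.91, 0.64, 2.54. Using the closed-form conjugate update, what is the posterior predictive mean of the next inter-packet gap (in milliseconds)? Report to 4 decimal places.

With a Gamma(shape α, rate β) prior on the exponential rate λ, the posterior after n observations with total T = Σxᵢ is Gamma(α+n, β+T).
Sum of observations T = 12.90 milliseconds; n = 10.
Posterior: Gamma(3.3+10, 7.5+12.90) = Gamma(13.3, 20.40).
The predictive distribution for the next observation is Lomax; its mean is β/(α−1) = 20.40/12.3 = 1.6585.

1.6585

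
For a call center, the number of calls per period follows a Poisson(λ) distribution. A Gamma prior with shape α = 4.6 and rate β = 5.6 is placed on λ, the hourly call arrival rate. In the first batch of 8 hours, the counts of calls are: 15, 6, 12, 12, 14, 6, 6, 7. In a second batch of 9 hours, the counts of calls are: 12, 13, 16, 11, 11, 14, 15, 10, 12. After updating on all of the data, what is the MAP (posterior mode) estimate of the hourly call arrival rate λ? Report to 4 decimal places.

8.6549

With a Gamma(shape α, rate β) prior, the Poisson likelihood is conjugate: the posterior is Gamma(α + ΣXᵢ, β + n).
Batch 1: sum of counts S = 78 over n = 8 hours.
After batch 1: Gamma(α+S, β+n) = Gamma(4.6+78, 5.6+8) = Gamma(82.6, 13.6).
Batch 2: sum of counts S = 114 over n = 9 hours.
After batch 2: Gamma(α+S, β+n) = Gamma(82.6+114, 13.6+9) = Gamma(196.6, 22.6).
Mode of Gamma(α,β) for α≥1 is (α−1)/β = 195.6/22.6 = 8.6549.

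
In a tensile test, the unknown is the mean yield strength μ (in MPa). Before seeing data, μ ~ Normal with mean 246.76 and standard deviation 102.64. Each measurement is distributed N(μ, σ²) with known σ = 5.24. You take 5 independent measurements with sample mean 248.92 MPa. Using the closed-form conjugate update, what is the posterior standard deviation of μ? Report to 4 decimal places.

2.3428

For Normal data with known variance σ², a Normal(μ₀, σ₀²) prior on μ is conjugate. Posterior precision = 1/σ₀² + n/σ²; posterior mean is the precision-weighted average of μ₀ and x̄.
σ₀² = 102.64² = 10534.9696, σ² = 5.24² = 27.4576; σ² + n·σ₀² = 27.4576 + 5·10534.9696 = 52702.3056.
Posterior precision = 1/σ₀² + n/σ² = 1/10534.9696 + 5/27.4576 = (σ² + n·σ₀²)/(σ₀²σ²) = 52702.3056/(10534.9696·27.4576); posterior variance σₙ² = σ₀²σ²/(σ² + n·σ₀²) = 10534.9696·27.4576/52702.3056 = 5.488659.
Posterior SD = √σₙ² = √(10534.9696·27.4576/52702.3056) = 2.3428.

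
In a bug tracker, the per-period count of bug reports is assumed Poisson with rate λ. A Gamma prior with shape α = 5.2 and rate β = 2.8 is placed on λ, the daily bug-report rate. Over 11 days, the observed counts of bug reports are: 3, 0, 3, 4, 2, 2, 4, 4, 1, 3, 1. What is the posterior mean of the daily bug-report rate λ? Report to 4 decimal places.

With a Gamma(shape α, rate β) prior, the Poisson likelihood is conjugate: the posterior is Gamma(α + ΣXᵢ, β + n).
Sum of counts S = 27 over n = 11 days.
Posterior: Gamma(α+S, β+n) = Gamma(5.2+27, 2.8+11) = Gamma(32.2, 13.8).
Posterior mean = α/β = 32.2/13.8 = 2.3333.

2.3333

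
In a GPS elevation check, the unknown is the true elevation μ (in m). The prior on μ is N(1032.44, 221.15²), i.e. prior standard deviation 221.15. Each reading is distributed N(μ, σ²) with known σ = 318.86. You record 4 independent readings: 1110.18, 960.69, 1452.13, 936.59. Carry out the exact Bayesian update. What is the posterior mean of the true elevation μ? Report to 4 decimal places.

1086.6985

For Normal data with known variance σ², a Normal(μ₀, σ₀²) prior on μ is conjugate. Posterior precision = 1/σ₀² + n/σ²; posterior mean is the precision-weighted average of μ₀ and x̄.
Σxᵢ = 1110.18 + 960.69 + 1452.13 + 936.59 = 4459.59, so n·x̄ = 4459.59.
σ₀² = 221.15² = 48907.3225, σ² = 318.86² = 101671.6996; σ² + n·σ₀² = 101671.6996 + 4·48907.3225 = 297300.9896.
Posterior mean = (μ₀/σ₀² + n·x̄/σ²)/(1/σ₀² + n/σ²) = (σ²·μ₀ + σ₀²·n·x̄)/(σ² + n·σ₀²) = (101671.6996·1032.44 + 48907.3225·4459.59)/297300.9896 = 323076535.882799/297300.9896 = 1086.6985.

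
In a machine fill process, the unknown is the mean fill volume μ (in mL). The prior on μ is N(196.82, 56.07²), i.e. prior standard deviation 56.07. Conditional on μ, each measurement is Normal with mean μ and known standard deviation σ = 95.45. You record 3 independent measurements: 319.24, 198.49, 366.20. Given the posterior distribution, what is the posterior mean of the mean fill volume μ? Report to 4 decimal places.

246.5780

For Normal data with known variance σ², a Normal(μ₀, σ₀²) prior on μ is conjugate. Posterior precision = 1/σ₀² + n/σ²; posterior mean is the precision-weighted average of μ₀ and x̄.
Σxᵢ = 319.24 + 198.49 + 366.20 = 883.93, so n·x̄ = 883.93.
σ₀² = 56.07² = 3143.8449, σ² = 95.45² = 9110.7025; σ² + n·σ₀² = 9110.7025 + 3·3143.8449 = 18542.2372.
Posterior mean = (μ₀/σ₀² + n·x̄/σ²)/(1/σ₀² + n/σ²) = (σ²·μ₀ + σ₀²·n·x̄)/(σ² + n·σ₀²) = (9110.7025·196.82 + 3143.8449·883.93)/18542.2372 = 4572107.288507/18542.2372 = 246.5780.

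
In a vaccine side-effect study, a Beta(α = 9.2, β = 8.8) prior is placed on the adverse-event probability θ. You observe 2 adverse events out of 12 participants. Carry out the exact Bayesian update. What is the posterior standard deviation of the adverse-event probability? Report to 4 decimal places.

0.0869

The Beta prior is conjugate to a Binomial/Bernoulli likelihood; the update adds successes to α and failures to β.
Posterior: Beta(α+k, β+n−k) = Beta(9.2+2, 8.8+10) = Beta(11.2, 18.8).
Var = αβ/((α+β)²(α+β+1)) = 11.2·18.8/(30.0²·31.0) = 0.00754695; SD = √0.00754695 = 0.0869.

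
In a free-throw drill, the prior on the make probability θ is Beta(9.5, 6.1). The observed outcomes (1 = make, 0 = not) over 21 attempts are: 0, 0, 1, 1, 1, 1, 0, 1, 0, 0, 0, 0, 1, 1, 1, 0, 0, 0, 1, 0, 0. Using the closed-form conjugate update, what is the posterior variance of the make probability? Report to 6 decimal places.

The Beta prior is conjugate to a Binomial/Bernoulli likelihood; the update adds successes to α and failures to β.
Posterior: Beta(α+k, β+n−k) = Beta(9.5+9, 6.1+12) = Beta(18.5, 18.1).
Var = αβ/((α+β)²(α+β+1)) = 18.5·18.1/(36.6²·37.6) = 0.006648.

0.006648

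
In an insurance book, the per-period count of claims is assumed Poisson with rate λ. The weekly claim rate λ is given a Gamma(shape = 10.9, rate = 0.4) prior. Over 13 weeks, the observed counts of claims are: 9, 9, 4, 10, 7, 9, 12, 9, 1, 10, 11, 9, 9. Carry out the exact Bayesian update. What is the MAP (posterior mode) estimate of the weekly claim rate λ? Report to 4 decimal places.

8.8731

With a Gamma(shape α, rate β) prior, the Poisson likelihood is conjugate: the posterior is Gamma(α + ΣXᵢ, β + n).
Sum of counts S = 109 over n = 13 weeks.
Posterior: Gamma(α+S, β+n) = Gamma(10.9+109, 0.4+13) = Gamma(119.9, 13.4).
Mode of Gamma(α,β) for α≥1 is (α−1)/β = 118.9/13.4 = 8.8731.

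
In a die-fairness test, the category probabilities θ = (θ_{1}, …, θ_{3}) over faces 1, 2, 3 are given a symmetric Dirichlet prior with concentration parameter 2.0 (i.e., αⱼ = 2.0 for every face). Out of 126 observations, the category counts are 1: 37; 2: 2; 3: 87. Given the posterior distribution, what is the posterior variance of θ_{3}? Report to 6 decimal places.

0.001651

The Dirichlet prior is conjugate to the Multinomial likelihood: each posterior αⱼ = prior αⱼ + observed count nⱼ.
Posterior concentration: (39.0, 4.0, 89.0), total = 132.0.
Var[θ_j] = α_j(Σα−α_j)/((Σα)²(Σα+1)) = 89.0·43.0/(132.0²·133.0) = 0.001651.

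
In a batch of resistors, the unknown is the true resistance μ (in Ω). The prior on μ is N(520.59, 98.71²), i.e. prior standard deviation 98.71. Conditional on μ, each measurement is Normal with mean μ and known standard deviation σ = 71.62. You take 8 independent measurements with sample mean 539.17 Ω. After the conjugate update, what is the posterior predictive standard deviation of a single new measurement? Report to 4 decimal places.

75.7035

For Normal data with known variance σ², a Normal(μ₀, σ₀²) prior on μ is conjugate. Posterior precision = 1/σ₀² + n/σ²; posterior mean is the precision-weighted average of μ₀ and x̄.
σ₀² = 98.71² = 9743.6641, σ² = 71.62² = 5129.4244; σ² + n·σ₀² = 5129.4244 + 8·9743.6641 = 83078.7372.
Posterior precision = 1/σ₀² + n/σ² = 1/9743.6641 + 8/5129.4244 = (σ² + n·σ₀²)/(σ₀²σ²) = 83078.7372/(9743.6641·5129.4244); posterior variance σₙ² = σ₀²σ²/(σ² + n·σ₀²) = 9743.6641·5129.4244/83078.7372 = 601.590612.
Predictive variance for one new observation = σₙ² + σ² = 9743.6641·5129.4244/83078.7372 + 5129.4244 = σ²·(σ₀² + 83078.7372)/83078.7372 = 5129.4244·92822.4013/83078.7372 = 5731.015012; SD = √(5129.4244·92822.4013/83078.7372) = 75.7035.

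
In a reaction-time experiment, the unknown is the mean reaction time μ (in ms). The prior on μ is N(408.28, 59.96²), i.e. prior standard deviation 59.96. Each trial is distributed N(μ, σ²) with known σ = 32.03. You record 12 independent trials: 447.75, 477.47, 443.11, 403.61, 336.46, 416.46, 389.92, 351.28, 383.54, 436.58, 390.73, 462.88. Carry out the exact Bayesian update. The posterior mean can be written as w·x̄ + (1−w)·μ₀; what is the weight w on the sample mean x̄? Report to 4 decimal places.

0.9768

For Normal data with known variance σ², a Normal(μ₀, σ₀²) prior on μ is conjugate. Posterior precision = 1/σ₀² + n/σ²; posterior mean is the precision-weighted average of μ₀ and x̄.
σ₀² = 59.96² = 3595.2016, σ² = 32.03² = 1025.9209. Prior precision 1/σ₀² = 1/3595.2016; data precision n/σ² = 12/1025.9209.
w = (n/σ²)/(1/σ₀² + n/σ²) = n·σ₀²/(σ² + n·σ₀²) = 12·3595.2016/(1025.9209 + 12·3595.2016) = 43142.4192/44168.3401 = 0.9768.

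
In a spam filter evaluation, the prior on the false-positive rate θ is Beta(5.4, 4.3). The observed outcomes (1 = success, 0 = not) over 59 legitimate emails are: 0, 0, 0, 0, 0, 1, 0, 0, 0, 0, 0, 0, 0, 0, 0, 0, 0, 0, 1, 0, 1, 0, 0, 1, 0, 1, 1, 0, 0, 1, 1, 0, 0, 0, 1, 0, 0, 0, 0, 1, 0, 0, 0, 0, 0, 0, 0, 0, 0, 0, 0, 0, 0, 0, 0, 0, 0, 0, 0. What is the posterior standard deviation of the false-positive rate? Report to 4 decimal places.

The Beta prior is conjugate to a Binomial/Bernoulli likelihood; the update adds successes to α and failures to β.
Posterior: Beta(α+k, β+n−k) = Beta(5.4+10, 4.3+49) = Beta(15.4, 53.3).
Var = αβ/((α+β)²(α+β+1)) = 15.4·53.3/(68.7²·69.7) = 0.00249518; SD = √0.00249518 = 0.0500.

0.0500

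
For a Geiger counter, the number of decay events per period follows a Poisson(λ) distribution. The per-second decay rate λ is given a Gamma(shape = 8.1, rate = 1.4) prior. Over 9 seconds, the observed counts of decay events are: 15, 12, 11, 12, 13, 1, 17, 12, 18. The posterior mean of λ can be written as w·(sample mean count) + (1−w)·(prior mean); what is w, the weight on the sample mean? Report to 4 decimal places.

0.8654

With a Gamma(shape α, rate β) prior, the Poisson likelihood is conjugate: the posterior is Gamma(α + ΣXᵢ, β + n).
Posterior mean = (α₀+S)/(β₀+n) = [n/(β₀+n)]·(S/n) + [β₀/(β₀+n)]·(α₀/β₀), so only n and β₀ enter the weight.
Weight on data w = n/(β₀+n) = 9/(1.4+9) = 9/10.4 = 0.8654.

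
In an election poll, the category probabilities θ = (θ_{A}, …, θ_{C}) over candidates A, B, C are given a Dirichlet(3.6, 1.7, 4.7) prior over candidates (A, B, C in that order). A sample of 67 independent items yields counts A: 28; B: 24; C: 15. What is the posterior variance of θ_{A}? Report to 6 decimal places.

The Dirichlet prior is conjugate to the Multinomial likelihood: each posterior αⱼ = prior αⱼ + observed count nⱼ.
Posterior concentration: (31.6, 25.7, 19.7), total = 77.0.
Var[θ_j] = α_j(Σα−α_j)/((Σα)²(Σα+1)) = 31.6·45.4/(77.0²·78.0) = 0.003102.

0.003102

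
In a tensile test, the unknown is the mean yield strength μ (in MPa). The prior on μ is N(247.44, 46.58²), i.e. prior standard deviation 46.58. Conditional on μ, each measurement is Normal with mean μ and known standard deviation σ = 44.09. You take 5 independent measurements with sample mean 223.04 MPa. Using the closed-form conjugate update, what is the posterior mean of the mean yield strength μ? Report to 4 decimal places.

For Normal data with known variance σ², a Normal(μ₀, σ₀²) prior on μ is conjugate. Posterior precision = 1/σ₀² + n/σ²; posterior mean is the precision-weighted average of μ₀ and x̄.
n·x̄ = 5·223.04 = 1115.2.
σ₀² = 46.58² = 2169.6964, σ² = 44.09² = 1943.9281; σ² + n·σ₀² = 1943.9281 + 5·2169.6964 = 12792.4101.
Posterior mean = (μ₀/σ₀² + n·x̄/σ²)/(1/σ₀² + n/σ²) = (σ²·μ₀ + σ₀²·n·x̄)/(σ² + n·σ₀²) = (1943.9281·247.44 + 2169.6964·1115.2)/12792.4101 = 2900650.994344/12792.4101 = 226.7478.

226.7478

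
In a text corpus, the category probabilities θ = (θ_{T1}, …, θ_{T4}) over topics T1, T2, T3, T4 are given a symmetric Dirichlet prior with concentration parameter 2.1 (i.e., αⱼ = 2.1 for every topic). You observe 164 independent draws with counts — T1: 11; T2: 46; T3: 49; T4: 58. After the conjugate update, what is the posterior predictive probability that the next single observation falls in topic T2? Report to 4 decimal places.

0.2790

The Dirichlet prior is conjugate to the Multinomial likelihood: each posterior αⱼ = prior αⱼ + observed count nⱼ.
Posterior concentration: (13.1, 48.1, 51.1, 60.1), total = 172.4.
P(next = T2 | data) = α_{T2}/Σα = 0.2790.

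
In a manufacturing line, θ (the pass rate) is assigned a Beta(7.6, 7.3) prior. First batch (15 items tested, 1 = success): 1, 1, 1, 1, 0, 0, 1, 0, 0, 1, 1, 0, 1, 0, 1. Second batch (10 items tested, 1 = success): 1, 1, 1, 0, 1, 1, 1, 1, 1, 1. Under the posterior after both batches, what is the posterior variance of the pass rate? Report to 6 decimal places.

0.005622

The Beta prior is conjugate to a Binomial/Bernoulli likelihood; the update adds successes to α and failures to β.
After batch 1: Beta(7.6+9, 7.3+6) = Beta(16.6, 13.3).
After batch 2: Beta(16.6+9, 13.3+1) = Beta(25.6, 14.3).
Var = αβ/((α+β)²(α+β+1)) = 25.6·14.3/(39.9²·40.9) = 0.005622.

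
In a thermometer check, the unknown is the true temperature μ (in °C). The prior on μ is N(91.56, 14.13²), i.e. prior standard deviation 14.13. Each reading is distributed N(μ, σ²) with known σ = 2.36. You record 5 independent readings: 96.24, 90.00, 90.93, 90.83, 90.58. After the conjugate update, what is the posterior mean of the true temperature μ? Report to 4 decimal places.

For Normal data with known variance σ², a Normal(μ₀, σ₀²) prior on μ is conjugate. Posterior precision = 1/σ₀² + n/σ²; posterior mean is the precision-weighted average of μ₀ and x̄.
Σxᵢ = 96.24 + 90.00 + 90.93 + 90.83 + 90.58 = 458.58, so n·x̄ = 458.58.
σ₀² = 14.13² = 199.6569, σ² = 2.36² = 5.5696; σ² + n·σ₀² = 5.5696 + 5·199.6569 = 1003.8541.
Posterior mean = (μ₀/σ₀² + n·x̄/σ²)/(1/σ₀² + n/σ²) = (σ²·μ₀ + σ₀²·n·x̄)/(σ² + n·σ₀²) = (5.5696·91.56 + 199.6569·458.58)/1003.8541 = 92068.613778/1003.8541 = 91.7151.

91.7151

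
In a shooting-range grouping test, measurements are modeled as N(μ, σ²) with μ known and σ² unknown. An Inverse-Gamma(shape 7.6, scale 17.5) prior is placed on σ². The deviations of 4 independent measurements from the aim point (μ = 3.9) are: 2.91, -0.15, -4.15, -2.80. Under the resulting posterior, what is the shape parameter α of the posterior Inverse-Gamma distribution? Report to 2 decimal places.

With known mean μ and an Inverse-Gamma(α, β) prior on σ², the Normal likelihood is conjugate: posterior is Inv-Gamma(α + n/2, β + Σ(xᵢ−μ)²/2).
Σ(xᵢ−μ)² = (2.91)² + (-0.15)² + (-4.15)² + (-2.80)² = 33.5531.
Posterior: Inv-Gamma(7.6 + 4/2, 17.5 + 33.5531/2) = Inv-Gamma(9.60, 34.27655).
Posterior α = 9.60.

9.60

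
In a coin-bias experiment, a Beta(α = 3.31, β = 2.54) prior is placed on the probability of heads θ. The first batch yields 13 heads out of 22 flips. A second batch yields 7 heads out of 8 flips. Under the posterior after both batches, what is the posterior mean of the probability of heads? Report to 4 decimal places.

0.6502

The Beta prior is conjugate to a Binomial/Bernoulli likelihood; the update adds successes to α and failures to β.
After batch 1: Beta(3.31+13, 2.54+9) = Beta(16.31, 11.54).
After batch 2: Beta(16.31+7, 11.54+1) = Beta(23.31, 12.54).
Posterior mean = α/(α+β) = 23.31/35.85 = 0.6502.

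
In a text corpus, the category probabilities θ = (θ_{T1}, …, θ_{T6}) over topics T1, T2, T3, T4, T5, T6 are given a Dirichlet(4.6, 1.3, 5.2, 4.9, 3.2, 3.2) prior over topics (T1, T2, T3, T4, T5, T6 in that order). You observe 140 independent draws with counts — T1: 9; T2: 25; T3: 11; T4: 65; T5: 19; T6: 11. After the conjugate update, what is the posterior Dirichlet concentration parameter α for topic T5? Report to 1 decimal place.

22.2

The Dirichlet prior is conjugate to the Multinomial likelihood: each posterior αⱼ = prior αⱼ + observed count nⱼ.
Posterior concentration: (13.6, 26.3, 16.2, 69.9, 22.2, 14.2), total = 162.4.
α_{T5} = 3.2 + 19 = 22.2.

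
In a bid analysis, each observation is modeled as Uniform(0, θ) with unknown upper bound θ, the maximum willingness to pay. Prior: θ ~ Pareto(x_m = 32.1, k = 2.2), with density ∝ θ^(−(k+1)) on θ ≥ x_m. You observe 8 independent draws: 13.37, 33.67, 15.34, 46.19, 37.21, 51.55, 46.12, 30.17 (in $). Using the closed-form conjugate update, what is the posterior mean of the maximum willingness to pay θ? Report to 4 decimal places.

57.1533

A Pareto(scale x_m, shape k) prior on the upper bound θ of Uniform(0, θ) is conjugate: posterior is Pareto(max(x_m, max xᵢ), k + n).
Sample maximum = 51.55; prior scale x_m = 32.1 → posterior scale = max = 51.55.
Posterior shape = 2.2 + 8 = 10.2.
E[θ|data] = k·x_m/(k−1) = 10.2·51.55/9.2 = 57.1533.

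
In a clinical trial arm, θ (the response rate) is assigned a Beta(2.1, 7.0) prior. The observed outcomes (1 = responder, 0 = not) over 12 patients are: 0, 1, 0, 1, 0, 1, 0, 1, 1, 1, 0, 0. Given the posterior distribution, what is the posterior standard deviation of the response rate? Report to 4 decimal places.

0.1035

The Beta prior is conjugate to a Binomial/Bernoulli likelihood; the update adds successes to α and failures to β.
Posterior: Beta(α+k, β+n−k) = Beta(2.1+6, 7.0+6) = Beta(8.1, 13.0).
Var = αβ/((α+β)²(α+β+1)) = 8.1·13.0/(21.1²·22.1) = 0.01070215; SD = √0.01070215 = 0.1035.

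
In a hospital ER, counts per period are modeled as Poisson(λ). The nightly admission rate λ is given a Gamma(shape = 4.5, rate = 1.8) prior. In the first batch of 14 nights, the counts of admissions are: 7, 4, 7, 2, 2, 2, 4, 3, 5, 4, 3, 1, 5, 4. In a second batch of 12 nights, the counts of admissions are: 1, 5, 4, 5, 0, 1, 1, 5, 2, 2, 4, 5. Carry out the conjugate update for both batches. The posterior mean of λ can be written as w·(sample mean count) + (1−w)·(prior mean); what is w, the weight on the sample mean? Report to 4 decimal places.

With a Gamma(shape α, rate β) prior, the Poisson likelihood is conjugate: the posterior is Gamma(α + ΣXᵢ, β + n).
Total number of nights: n = 14 + 12 = 26.
Posterior mean = (α₀+S)/(β₀+n) = [n/(β₀+n)]·(S/n) + [β₀/(β₀+n)]·(α₀/β₀), so only n and β₀ enter the weight.
Weight on data w = n/(β₀+n) = 26/(1.8+26) = 26/27.8 = 0.9353.

0.9353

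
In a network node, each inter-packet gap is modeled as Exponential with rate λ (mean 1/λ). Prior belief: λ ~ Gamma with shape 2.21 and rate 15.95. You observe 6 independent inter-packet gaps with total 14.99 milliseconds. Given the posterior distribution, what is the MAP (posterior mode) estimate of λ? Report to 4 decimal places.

With a Gamma(shape α, rate β) prior on the exponential rate λ, the posterior after n observations with total T = Σxᵢ is Gamma(α+n, β+T).
Posterior: Gamma(2.21+6, 15.95+14.99) = Gamma(8.21, 30.94).
Mode = (α−1)/β = 0.2330.

0.2330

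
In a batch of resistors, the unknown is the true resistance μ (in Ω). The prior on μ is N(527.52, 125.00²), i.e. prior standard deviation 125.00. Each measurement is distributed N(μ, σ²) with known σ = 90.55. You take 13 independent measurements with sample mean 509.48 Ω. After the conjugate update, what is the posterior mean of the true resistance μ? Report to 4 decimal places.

510.1799

For Normal data with known variance σ², a Normal(μ₀, σ₀²) prior on μ is conjugate. Posterior precision = 1/σ₀² + n/σ²; posterior mean is the precision-weighted average of μ₀ and x̄.
n·x̄ = 13·509.48 = 6623.24.
σ₀² = 125.00² = 15625, σ² = 90.55² = 8199.3025; σ² + n·σ₀² = 8199.3025 + 13·15625 = 211324.3025.
Posterior mean = (μ₀/σ₀² + n·x̄/σ²)/(1/σ₀² + n/σ²) = (σ²·μ₀ + σ₀²·n·x̄)/(σ² + n·σ₀²) = (8199.3025·527.52 + 15625·6623.24)/211324.3025 = 107813421.0548/211324.3025 = 510.1799.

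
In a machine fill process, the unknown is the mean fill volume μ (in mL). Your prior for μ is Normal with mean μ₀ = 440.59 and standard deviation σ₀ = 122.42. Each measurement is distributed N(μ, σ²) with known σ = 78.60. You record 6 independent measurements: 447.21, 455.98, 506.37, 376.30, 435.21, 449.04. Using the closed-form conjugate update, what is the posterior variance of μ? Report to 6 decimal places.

For Normal data with known variance σ², a Normal(μ₀, σ₀²) prior on μ is conjugate. Posterior precision = 1/σ₀² + n/σ²; posterior mean is the precision-weighted average of μ₀ and x̄.
σ₀² = 122.42² = 14986.6564, σ² = 78.60² = 6177.96; σ² + n·σ₀² = 6177.96 + 6·14986.6564 = 96097.8984.
Posterior precision = 1/σ₀² + n/σ² = 1/14986.6564 + 6/6177.96 = (σ² + n·σ₀²)/(σ₀²σ²) = 96097.8984/(14986.6564·6177.96); posterior variance σₙ² = σ₀²σ²/(σ² + n·σ₀²) = 14986.6564·6177.96/96097.8984 = 963.465022.

963.465022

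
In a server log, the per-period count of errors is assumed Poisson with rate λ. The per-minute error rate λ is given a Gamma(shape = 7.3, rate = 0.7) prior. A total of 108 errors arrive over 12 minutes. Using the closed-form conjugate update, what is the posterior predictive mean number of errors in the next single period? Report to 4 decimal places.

With a Gamma(shape α, rate β) prior, the Poisson likelihood is conjugate: the posterior is Gamma(α + ΣXᵢ, β + n).
Posterior: Gamma(α+S, β+n) = Gamma(7.3+108, 0.7+12) = Gamma(115.3, 12.7).
The predictive distribution for one future period is NegBinom with mean α/β = 9.0787.

9.0787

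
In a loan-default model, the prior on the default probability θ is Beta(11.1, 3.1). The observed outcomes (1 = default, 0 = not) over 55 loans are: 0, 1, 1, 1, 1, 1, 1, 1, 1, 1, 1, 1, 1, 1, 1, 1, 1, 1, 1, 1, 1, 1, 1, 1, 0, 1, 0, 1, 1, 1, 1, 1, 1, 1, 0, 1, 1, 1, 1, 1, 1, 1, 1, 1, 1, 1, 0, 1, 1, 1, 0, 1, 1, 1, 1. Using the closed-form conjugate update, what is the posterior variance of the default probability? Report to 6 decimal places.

0.001627

The Beta prior is conjugate to a Binomial/Bernoulli likelihood; the update adds successes to α and failures to β.
Posterior: Beta(α+k, β+n−k) = Beta(11.1+49, 3.1+6) = Beta(60.1, 9.1).
Var = αβ/((α+β)²(α+β+1)) = 60.1·9.1/(69.2²·70.2) = 0.001627.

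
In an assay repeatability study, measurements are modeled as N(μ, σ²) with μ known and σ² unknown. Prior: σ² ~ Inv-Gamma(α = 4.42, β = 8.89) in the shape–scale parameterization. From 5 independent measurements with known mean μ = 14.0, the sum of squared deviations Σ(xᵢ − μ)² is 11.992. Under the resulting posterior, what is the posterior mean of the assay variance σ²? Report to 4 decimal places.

2.5145

With known mean μ and an Inverse-Gamma(α, β) prior on σ², the Normal likelihood is conjugate: posterior is Inv-Gamma(α + n/2, β + Σ(xᵢ−μ)²/2).
Posterior: Inv-Gamma(4.42 + 5/2, 8.89 + 11.992/2) = Inv-Gamma(6.92, 14.8860).
E[σ²|data] = β/(α−1) = 14.8860/5.92 = 2.5145.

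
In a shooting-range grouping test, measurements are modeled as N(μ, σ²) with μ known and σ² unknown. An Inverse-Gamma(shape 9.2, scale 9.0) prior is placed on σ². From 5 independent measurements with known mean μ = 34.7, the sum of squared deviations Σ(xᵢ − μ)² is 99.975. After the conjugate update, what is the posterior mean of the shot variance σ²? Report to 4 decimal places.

5.5129

With known mean μ and an Inverse-Gamma(α, β) prior on σ², the Normal likelihood is conjugate: posterior is Inv-Gamma(α + n/2, β + Σ(xᵢ−μ)²/2).
Posterior: Inv-Gamma(9.2 + 5/2, 9.0 + 99.975/2) = Inv-Gamma(11.70, 58.9875).
E[σ²|data] = β/(α−1) = 58.9875/10.70 = 5.5129.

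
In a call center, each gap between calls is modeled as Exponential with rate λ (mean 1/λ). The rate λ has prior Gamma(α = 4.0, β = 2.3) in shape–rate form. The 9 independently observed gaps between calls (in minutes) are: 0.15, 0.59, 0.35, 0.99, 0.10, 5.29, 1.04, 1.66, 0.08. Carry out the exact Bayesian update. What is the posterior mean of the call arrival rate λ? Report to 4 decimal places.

1.0359

With a Gamma(shape α, rate β) prior on the exponential rate λ, the posterior after n observations with total T = Σxᵢ is Gamma(α+n, β+T).
Sum of observations T = 10.25 minutes; n = 9.
Posterior: Gamma(4.0+9, 2.3+10.25) = Gamma(13.0, 12.55).
Posterior mean of λ = α/β = 13.0/12.55 = 1.0359.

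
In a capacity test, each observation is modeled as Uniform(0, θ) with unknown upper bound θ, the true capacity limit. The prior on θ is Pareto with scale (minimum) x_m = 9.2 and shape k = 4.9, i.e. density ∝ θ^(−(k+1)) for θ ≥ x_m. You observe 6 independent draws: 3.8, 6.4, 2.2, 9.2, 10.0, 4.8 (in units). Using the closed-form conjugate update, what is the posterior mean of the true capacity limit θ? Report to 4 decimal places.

11.0101

A Pareto(scale x_m, shape k) prior on the upper bound θ of Uniform(0, θ) is conjugate: posterior is Pareto(max(x_m, max xᵢ), k + n).
Sample maximum = 10.0; prior scale x_m = 9.2 → posterior scale = max = 10.0.
Posterior shape = 4.9 + 6 = 10.9.
E[θ|data] = k·x_m/(k−1) = 10.9·10.0/9.9 = 11.0101.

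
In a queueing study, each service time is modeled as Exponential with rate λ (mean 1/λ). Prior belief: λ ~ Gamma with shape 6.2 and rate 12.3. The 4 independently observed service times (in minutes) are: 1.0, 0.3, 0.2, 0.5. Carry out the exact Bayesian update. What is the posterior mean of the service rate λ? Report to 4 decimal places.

0.7133

With a Gamma(shape α, rate β) prior on the exponential rate λ, the posterior after n observations with total T = Σxᵢ is Gamma(α+n, β+T).
Sum of observations T = 2.0 minutes; n = 4.
Posterior: Gamma(6.2+4, 12.3+2.0) = Gamma(10.2, 14.3).
Posterior mean of λ = α/β = 10.2/14.3 = 0.7133.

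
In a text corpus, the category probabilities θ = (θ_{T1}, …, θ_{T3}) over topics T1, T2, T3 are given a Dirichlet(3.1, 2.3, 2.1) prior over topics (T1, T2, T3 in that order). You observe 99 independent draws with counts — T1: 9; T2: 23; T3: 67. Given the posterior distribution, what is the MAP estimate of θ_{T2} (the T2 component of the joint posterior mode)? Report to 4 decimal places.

0.2348

The Dirichlet prior is conjugate to the Multinomial likelihood: each posterior αⱼ = prior αⱼ + observed count nⱼ.
Posterior concentration: (12.1, 25.3, 69.1), total = 106.5.
Joint mode component: (α_{T2}−1)/(Σα−K) = 24.3/103.5 = 0.2348.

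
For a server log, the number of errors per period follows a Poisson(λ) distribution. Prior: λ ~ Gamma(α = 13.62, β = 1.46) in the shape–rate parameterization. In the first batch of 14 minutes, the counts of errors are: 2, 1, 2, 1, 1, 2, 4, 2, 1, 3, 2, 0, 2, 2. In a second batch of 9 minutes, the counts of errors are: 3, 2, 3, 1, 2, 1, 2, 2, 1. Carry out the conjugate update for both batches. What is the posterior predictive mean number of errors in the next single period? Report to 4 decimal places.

With a Gamma(shape α, rate β) prior, the Poisson likelihood is conjugate: the posterior is Gamma(α + ΣXᵢ, β + n).
Batch 1: sum of counts S = 25 over n = 14 minutes.
After batch 1: Gamma(α+S, β+n) = Gamma(13.62+25, 1.46+14) = Gamma(38.62, 15.46).
Batch 2: sum of counts S = 17 over n = 9 minutes.
After batch 2: Gamma(α+S, β+n) = Gamma(38.62+17, 15.46+9) = Gamma(55.62, 24.46).
The predictive distribution for one future period is NegBinom with mean α/β = 2.2739.

2.2739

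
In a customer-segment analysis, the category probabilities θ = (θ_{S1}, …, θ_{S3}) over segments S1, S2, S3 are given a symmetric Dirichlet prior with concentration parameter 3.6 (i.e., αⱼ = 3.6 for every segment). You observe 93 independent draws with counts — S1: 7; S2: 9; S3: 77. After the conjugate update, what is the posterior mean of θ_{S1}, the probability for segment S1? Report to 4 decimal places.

The Dirichlet prior is conjugate to the Multinomial likelihood: each posterior αⱼ = prior αⱼ + observed count nⱼ.
Posterior concentration: (10.6, 12.6, 80.6), total = 103.8.
E[θ_{S1}|data] = α_{S1}/Σα = 10.6/103.8 = 0.1021.

0.1021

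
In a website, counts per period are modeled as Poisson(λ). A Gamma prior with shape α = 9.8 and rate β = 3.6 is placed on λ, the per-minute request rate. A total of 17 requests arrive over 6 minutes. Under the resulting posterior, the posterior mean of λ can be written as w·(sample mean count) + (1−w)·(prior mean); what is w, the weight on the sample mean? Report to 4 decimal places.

With a Gamma(shape α, rate β) prior, the Poisson likelihood is conjugate: the posterior is Gamma(α + ΣXᵢ, β + n).
Posterior mean = (α₀+S)/(β₀+n) = [n/(β₀+n)]·(S/n) + [β₀/(β₀+n)]·(α₀/β₀), so only n and β₀ enter the weight.
Weight on data w = n/(β₀+n) = 6/(3.6+6) = 6/9.6 = 0.6250.

0.6250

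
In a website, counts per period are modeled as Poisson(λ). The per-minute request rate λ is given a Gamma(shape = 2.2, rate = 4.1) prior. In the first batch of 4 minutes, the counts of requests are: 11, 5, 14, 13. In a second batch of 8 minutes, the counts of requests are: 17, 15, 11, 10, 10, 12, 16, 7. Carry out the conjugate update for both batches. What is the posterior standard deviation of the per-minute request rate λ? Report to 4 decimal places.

0.7433

With a Gamma(shape α, rate β) prior, the Poisson likelihood is conjugate: the posterior is Gamma(α + ΣXᵢ, β + n).
Batch 1: sum of counts S = 43 over n = 4 minutes.
After batch 1: Gamma(α+S, β+n) = Gamma(2.2+43, 4.1+4) = Gamma(45.2, 8.1).
Batch 2: sum of counts S = 98 over n = 8 minutes.
After batch 2: Gamma(α+S, β+n) = Gamma(45.2+98, 8.1+8) = Gamma(143.2, 16.1).
SD = √α/β = √143.2/16.1 = 0.7433.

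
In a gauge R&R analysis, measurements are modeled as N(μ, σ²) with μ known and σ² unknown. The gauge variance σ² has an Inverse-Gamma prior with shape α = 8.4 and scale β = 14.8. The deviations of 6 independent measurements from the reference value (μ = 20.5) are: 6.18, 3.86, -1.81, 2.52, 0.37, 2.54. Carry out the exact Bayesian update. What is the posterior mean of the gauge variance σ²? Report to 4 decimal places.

With known mean μ and an Inverse-Gamma(α, β) prior on σ², the Normal likelihood is conjugate: posterior is Inv-Gamma(α + n/2, β + Σ(xᵢ−μ)²/2).
Σ(xᵢ−μ)² = (6.18)² + (3.86)² + (-1.81)² + (2.52)² + (0.37)² + (2.54)² = 69.3070.
Posterior: Inv-Gamma(8.4 + 6/2, 14.8 + 69.3070/2) = Inv-Gamma(11.40, 49.45350).
E[σ²|data] = β/(α−1) = 49.45350/10.40 = 4.7551.

4.7551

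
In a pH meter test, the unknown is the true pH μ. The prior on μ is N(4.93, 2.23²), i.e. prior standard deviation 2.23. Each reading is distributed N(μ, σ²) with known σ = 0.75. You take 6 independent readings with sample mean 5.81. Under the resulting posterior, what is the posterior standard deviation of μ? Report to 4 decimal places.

0.3033

For Normal data with known variance σ², a Normal(μ₀, σ₀²) prior on μ is conjugate. Posterior precision = 1/σ₀² + n/σ²; posterior mean is the precision-weighted average of μ₀ and x̄.
σ₀² = 2.23² = 4.9729, σ² = 0.75² = 0.5625; σ² + n·σ₀² = 0.5625 + 6·4.9729 = 30.3999.
Posterior precision = 1/σ₀² + n/σ² = 1/4.9729 + 6/0.5625 = (σ² + n·σ₀²)/(σ₀²σ²) = 30.3999/(4.9729·0.5625); posterior variance σₙ² = σ₀²σ²/(σ² + n·σ₀²) = 4.9729·0.5625/30.3999 = 0.092015.
Posterior SD = √σₙ² = √(4.9729·0.5625/30.3999) = 0.3033.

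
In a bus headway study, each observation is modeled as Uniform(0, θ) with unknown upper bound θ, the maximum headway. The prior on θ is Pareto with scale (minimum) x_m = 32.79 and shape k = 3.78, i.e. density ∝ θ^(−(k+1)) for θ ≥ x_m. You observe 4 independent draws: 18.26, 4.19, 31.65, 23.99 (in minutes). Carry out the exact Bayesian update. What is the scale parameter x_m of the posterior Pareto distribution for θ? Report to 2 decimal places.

32.79

A Pareto(scale x_m, shape k) prior on the upper bound θ of Uniform(0, θ) is conjugate: posterior is Pareto(max(x_m, max xᵢ), k + n).
Sample maximum = 31.65; prior scale x_m = 32.79 → posterior scale = max = 32.79.
Posterior shape = 3.78 + 4 = 7.78.
Posterior scale x_m = 32.79.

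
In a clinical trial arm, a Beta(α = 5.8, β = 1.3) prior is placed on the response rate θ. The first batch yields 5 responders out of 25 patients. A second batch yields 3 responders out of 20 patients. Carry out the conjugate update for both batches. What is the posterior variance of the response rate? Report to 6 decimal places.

The Beta prior is conjugate to a Binomial/Bernoulli likelihood; the update adds successes to α and failures to β.
After batch 1: Beta(5.8+5, 1.3+20) = Beta(10.8, 21.3).
After batch 2: Beta(10.8+3, 21.3+17) = Beta(13.8, 38.3).
Var = αβ/((α+β)²(α+β+1)) = 13.8·38.3/(52.1²·53.1) = 0.003667.

0.003667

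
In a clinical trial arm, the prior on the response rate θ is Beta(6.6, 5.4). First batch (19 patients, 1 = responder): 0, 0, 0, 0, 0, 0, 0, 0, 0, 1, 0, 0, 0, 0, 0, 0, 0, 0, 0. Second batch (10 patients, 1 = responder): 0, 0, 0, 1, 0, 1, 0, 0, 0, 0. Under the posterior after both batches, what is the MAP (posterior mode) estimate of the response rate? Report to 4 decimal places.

The Beta prior is conjugate to a Binomial/Bernoulli likelihood; the update adds successes to α and failures to β.
After batch 1: Beta(6.6+1, 5.4+18) = Beta(7.6, 23.4).
After batch 2: Beta(7.6+2, 23.4+8) = Beta(9.6, 31.4).
Mode of Beta(a,b) for a,b>1 is (a−1)/(a+b−2) = 8.6/39.0 = 0.2205.

0.2205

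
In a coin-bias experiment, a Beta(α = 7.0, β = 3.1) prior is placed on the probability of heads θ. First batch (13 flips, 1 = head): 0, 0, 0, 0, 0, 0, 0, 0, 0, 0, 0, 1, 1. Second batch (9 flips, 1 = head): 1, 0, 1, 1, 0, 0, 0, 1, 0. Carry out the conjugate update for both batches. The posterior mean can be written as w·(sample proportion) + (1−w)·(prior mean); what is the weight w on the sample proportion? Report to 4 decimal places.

The Beta prior is conjugate to a Binomial/Bernoulli likelihood; the update adds successes to α and failures to β.
Total number of flips: n = 13 + 9 = 22.
Posterior mean = (α₀+k)/(α₀+β₀+n) = [n/(α₀+β₀+n)]·(k/n) + [(α₀+β₀)/(α₀+β₀+n)]·α₀/(α₀+β₀), so only n and the prior enter the weight.
The weight on the data is w = n/(α₀+β₀+n) = 22/(7.0+3.1+22) = 22/32.1 = 0.6854.

0.6854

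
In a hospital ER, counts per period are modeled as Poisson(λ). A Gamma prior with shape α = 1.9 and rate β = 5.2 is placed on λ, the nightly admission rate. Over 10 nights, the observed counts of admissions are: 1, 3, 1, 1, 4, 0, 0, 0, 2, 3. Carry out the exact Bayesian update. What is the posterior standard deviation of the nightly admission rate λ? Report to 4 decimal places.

0.2705

With a Gamma(shape α, rate β) prior, the Poisson likelihood is conjugate: the posterior is Gamma(α + ΣXᵢ, β + n).
Sum of counts S = 15 over n = 10 nights.
Posterior: Gamma(α+S, β+n) = Gamma(1.9+15, 5.2+10) = Gamma(16.9, 15.2).
SD = √α/β = √16.9/15.2 = 0.2705.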